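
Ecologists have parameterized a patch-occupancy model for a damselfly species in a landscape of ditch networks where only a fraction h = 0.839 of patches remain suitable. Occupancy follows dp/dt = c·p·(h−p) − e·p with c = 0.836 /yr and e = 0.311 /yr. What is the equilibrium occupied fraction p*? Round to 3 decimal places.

0.467

Setting dp/dt = 0 and dividing by p* gives c·(h−p*) = e.
So p* = h − e/c = 0.839 − 0.311/0.836 = 0.839 − 0.3720 = 0.4670.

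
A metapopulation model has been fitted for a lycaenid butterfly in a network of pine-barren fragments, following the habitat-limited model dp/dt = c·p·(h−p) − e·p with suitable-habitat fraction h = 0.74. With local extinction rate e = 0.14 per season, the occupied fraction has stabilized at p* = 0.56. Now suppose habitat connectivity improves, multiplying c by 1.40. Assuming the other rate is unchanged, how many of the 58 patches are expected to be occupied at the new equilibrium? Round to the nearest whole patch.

35

Balance c(h−p*) = e gives c = e/(0.74 − 0.56000) = 0.14/0.18000 = 0.77778.
New p* = 0.74 − e/c = 0.74 − 0.14000/1.08889 = 0.61143.
Expected occupied = 58 × 0.61143 = 35.46 ≈ 35.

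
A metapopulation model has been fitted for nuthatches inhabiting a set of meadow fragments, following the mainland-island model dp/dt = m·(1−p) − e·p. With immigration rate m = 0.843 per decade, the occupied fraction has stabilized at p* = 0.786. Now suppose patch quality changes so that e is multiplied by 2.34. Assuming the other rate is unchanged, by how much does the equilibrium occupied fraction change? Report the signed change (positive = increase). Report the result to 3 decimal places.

-0.175

Balance m(1−p*) = e·p* gives e = m(1−p*)/p* = 0.843×0.21400/0.78600 = 0.22952.
New p* = m/(m+e) = 0.84300/(0.84300+0.53708) = 0.61083.
Δp* = 0.61083 − 0.78600 = -0.17517.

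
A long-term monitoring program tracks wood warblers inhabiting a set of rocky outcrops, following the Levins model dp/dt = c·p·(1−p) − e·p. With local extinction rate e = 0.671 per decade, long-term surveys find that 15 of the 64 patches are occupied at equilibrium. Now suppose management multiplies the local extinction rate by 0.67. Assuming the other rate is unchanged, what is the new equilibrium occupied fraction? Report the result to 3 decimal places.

0.487

Observed p* = 15/64 = 0.23438.
Balance c(1−p*) = e gives c = e/(1 − 0.23438) = 0.671/0.76562 = 0.87641.
New p* = 1 − e/c = 1 − 0.44957/0.87641 = 0.48703.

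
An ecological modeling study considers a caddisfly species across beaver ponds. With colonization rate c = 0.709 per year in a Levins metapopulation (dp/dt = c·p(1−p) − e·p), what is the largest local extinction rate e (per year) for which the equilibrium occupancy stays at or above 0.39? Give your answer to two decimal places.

1 − e/c ≥ 0.39 ⇒ e ≤ c(1 − 0.39) = 0.709 × 0.6100.
e_max = 0.4325.

0.43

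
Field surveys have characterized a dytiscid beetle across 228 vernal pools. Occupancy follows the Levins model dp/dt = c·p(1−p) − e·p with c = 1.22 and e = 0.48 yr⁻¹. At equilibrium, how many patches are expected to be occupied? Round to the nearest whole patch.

138

p* = 1 − e/c = 1 − 0.48/1.22 = 0.6066.
Expected occupied patches = N × p* = 228 × 0.6066 = 138.30 ≈ 138.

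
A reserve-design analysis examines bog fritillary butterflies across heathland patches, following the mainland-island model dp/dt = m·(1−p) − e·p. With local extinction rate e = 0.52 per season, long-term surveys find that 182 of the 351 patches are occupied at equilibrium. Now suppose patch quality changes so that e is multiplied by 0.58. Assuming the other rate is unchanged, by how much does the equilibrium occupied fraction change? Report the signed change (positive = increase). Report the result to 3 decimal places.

Observed p* = 182/351 = 0.51852.
Balance m(1−p*) = e·p* gives m = e·p*/(1−p*) = 0.52×0.51852/0.48148 = 0.56000.
New p* = m/(m+e) = 0.56000/(0.56000+0.30160) = 0.64995.
Δp* = 0.64995 − 0.51852 = +0.13143.

0.131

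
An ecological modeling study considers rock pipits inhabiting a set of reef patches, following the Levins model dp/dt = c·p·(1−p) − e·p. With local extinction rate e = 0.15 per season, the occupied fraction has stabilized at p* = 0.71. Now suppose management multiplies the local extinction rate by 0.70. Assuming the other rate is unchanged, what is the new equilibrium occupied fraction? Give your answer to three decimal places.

Balance c(1−p*) = e gives c = e/(1 − 0.71000) = 0.15/0.29000 = 0.51724.
New p* = 1 − e/c = 1 − 0.10500/0.51724 = 0.79700.

0.797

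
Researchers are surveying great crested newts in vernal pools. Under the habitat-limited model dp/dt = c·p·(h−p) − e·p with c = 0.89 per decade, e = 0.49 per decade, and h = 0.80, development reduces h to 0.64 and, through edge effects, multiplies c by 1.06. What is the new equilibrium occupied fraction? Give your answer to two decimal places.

0.12

Before: p* = h − e/c = 0.80 − 0.49/0.89 = 0.80 − 0.5506 = 0.2494.
After: c = 0.9434, e = 0.49, h = 0.64; p* = 0.64 − 0.49/0.9434 = 0.1206.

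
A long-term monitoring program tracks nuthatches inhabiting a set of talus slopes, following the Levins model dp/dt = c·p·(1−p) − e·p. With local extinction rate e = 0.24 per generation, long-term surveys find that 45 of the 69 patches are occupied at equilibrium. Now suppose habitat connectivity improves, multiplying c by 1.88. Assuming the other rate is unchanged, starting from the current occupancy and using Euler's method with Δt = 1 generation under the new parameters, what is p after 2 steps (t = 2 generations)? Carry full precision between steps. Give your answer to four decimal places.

Observed p* = 45/69 = 0.65217.
Balance c(1−p*) = e gives c = e/(1 − 0.65217) = 0.24/0.34783 = 0.69000.
Starting from p₀ = 0.65217; update p ← p + (dp/dt)·Δt with the new parameters.
step 1: Δp = +0.13774, p = 0.78991
step 2: Δp = +0.02569, p = 0.81560

0.8156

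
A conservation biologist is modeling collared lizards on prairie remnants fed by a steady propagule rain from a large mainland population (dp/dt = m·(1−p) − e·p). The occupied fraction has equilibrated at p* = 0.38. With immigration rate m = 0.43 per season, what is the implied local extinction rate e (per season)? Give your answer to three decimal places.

0.702

At equilibrium m(1−p*) = e·p*, so e = m(1−p*)/p*.
e = 0.43 × 0.6200 / 0.38 = 0.7016.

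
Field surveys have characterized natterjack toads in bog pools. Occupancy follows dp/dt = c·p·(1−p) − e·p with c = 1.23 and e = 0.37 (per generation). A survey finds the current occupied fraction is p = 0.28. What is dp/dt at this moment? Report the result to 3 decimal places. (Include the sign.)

Colonization term: c·p·(1−p) = 1.23×0.28×0.7200 = 0.24797.
Extinction term: e·p = 0.10360.
dp/dt = 0.24797 − 0.10360 = 0.14437.

0.144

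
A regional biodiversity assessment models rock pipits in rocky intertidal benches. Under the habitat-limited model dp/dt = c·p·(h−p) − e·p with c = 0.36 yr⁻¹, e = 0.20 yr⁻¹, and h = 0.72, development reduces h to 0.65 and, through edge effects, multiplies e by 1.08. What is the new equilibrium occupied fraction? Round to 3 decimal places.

0.050

Before: p* = h − e/c = 0.72 − 0.20/0.36 = 0.72 − 0.5556 = 0.1644.
After: c = 0.36, e = 0.216, h = 0.65; p* = 0.65 − 0.216/0.36 = 0.0500.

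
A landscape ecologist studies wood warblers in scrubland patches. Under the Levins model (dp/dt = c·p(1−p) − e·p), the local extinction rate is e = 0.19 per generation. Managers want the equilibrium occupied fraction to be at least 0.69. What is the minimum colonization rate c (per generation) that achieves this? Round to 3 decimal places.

0.613

p* = 1 − e/c ≥ 0.69 requires e/c ≤ 0.3100, i.e. c ≥ e/0.3100.
c_min = 0.19/0.3100 = 0.6129.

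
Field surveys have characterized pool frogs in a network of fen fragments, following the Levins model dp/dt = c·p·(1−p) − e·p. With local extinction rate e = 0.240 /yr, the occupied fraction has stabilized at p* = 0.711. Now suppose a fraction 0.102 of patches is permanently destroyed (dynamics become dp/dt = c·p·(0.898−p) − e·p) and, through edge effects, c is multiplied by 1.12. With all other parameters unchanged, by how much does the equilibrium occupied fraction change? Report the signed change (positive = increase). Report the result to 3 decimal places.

Balance c(1−p*) = e gives c = e/(1 − 0.71100) = 0.240/0.28900 = 0.83045.
New p* = 0.898 − e/c = 0.898 − 0.24000/0.93010 = 0.63996.
Δp* = 0.63996 − 0.71100 = -0.07104.

-0.071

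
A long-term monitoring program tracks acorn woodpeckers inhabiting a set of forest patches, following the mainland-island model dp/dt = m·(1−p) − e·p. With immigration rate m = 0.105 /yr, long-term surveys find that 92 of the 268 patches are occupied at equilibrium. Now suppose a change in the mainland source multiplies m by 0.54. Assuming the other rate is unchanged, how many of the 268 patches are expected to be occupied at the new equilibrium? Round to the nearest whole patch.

Observed p* = 92/268 = 0.34328.
Balance m(1−p*) = e·p* gives e = m(1−p*)/p* = 0.105×0.65672/0.34328 = 0.20087.
New p* = m/(m+e) = 0.05670/(0.05670+0.20087) = 0.22013.
Expected occupied = 268 × 0.22013 = 58.99 ≈ 59.

59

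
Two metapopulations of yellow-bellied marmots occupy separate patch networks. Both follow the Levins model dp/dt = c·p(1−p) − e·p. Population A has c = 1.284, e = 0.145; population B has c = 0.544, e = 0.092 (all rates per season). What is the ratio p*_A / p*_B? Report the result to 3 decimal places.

1.068

A: p*_A = 1 − 0.145/1.284 = 0.8871.
B: p*_B = 1 − 0.092/0.544 = 0.8309.
p*_A / p*_B = 0.8871/0.8309 = 1.0676.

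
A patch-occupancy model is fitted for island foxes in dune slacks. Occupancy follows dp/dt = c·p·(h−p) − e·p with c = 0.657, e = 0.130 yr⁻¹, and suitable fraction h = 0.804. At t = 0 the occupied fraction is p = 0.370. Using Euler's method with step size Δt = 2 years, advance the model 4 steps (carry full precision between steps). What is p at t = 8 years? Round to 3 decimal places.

Update rule: p ← p + [c·p·(h−p) − e·p]·Δt with Δt = 2.
p: 0.37000 → 0.48480  (Δp = +0.11480)
p: 0.48480 → 0.56209  (Δp = +0.07729)
p: 0.56209 → 0.59462  (Δp = +0.03253)
p: 0.59462 → 0.60361  (Δp = +0.00899)

0.604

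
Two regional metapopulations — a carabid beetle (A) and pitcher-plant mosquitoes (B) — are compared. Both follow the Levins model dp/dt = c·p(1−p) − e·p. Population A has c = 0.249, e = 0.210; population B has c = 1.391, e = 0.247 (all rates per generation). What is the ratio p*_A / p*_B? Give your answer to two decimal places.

A: p*_A = 1 − 0.210/0.249 = 0.1566.
B: p*_B = 1 − 0.247/1.391 = 0.8224.
p*_A / p*_B = 0.1566/0.8224 = 0.1904.

0.19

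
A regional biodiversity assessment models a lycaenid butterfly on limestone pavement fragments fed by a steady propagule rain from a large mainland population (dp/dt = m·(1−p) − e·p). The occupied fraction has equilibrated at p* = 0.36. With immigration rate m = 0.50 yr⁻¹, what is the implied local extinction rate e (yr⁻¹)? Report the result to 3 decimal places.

At equilibrium m(1−p*) = e·p*, so e = m(1−p*)/p*.
e = 0.50 × 0.6400 / 0.36 = 0.8889.

0.889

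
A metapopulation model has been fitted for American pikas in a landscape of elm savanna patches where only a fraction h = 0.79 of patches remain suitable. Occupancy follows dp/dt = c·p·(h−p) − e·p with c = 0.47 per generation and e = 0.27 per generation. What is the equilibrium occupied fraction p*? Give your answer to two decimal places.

0.22

Setting dp/dt = 0 and dividing by p* gives c·(h−p*) = e.
So p* = h − e/c = 0.79 − 0.27/0.47 = 0.79 − 0.5745 = 0.2155.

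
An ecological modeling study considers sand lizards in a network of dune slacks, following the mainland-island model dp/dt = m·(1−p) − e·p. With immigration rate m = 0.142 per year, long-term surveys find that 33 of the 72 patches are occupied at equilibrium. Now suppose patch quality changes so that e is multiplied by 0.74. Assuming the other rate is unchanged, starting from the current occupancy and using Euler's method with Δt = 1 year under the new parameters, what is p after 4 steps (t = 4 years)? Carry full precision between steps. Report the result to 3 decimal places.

0.512

Observed p* = 33/72 = 0.45833.
Balance m(1−p*) = e·p* gives e = m(1−p*)/p* = 0.142×0.54167/0.45833 = 0.16782.
Starting from p₀ = 0.45833; update p ← p + (dp/dt)·Δt with the new parameters.
step 1: Δp = +0.02000, p = 0.47833
step 2: Δp = +0.01468, p = 0.49301
step 3: Δp = +0.01077, p = 0.50378
step 4: Δp = +0.00790, p = 0.51168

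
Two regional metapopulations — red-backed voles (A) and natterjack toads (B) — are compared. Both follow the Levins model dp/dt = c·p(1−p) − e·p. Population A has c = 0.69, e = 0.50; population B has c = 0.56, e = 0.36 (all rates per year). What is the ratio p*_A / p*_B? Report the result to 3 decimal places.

0.771

A: p*_A = 1 − 0.50/0.69 = 0.2754.
B: p*_B = 1 − 0.36/0.56 = 0.3571.
p*_A / p*_B = 0.2754/0.3571 = 0.7710.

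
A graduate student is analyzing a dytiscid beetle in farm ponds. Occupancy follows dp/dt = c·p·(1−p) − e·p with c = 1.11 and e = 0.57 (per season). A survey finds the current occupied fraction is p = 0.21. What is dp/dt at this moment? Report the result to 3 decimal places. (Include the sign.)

0.064

Colonization term: c·p·(1−p) = 1.11×0.21×0.7900 = 0.18415.
Extinction term: e·p = 0.11970.
dp/dt = 0.18415 − 0.11970 = 0.06445.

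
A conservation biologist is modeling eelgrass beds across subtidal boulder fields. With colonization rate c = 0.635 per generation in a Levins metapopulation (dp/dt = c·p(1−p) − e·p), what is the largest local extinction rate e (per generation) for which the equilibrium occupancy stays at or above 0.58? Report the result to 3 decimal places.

0.267

1 − e/c ≥ 0.58 ⇒ e ≤ c(1 − 0.58) = 0.635 × 0.4200.
e_max = 0.2667.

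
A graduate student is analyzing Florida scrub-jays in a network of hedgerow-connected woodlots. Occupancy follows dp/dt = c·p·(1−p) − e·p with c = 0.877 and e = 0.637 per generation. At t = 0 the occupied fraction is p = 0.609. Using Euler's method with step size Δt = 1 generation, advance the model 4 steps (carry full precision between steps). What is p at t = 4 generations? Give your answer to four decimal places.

Update rule: p ← p + [c·p·(1−p) − e·p]·Δt with Δt = 1.
t = 1: p = 0.60900 + (-0.17910) = 0.42990
t = 2: p = 0.42990 + (-0.05890) = 0.37099
t = 3: p = 0.37099 + (-0.03167) = 0.33932
t = 4: p = 0.33932 + (-0.01954) = 0.31978

0.3198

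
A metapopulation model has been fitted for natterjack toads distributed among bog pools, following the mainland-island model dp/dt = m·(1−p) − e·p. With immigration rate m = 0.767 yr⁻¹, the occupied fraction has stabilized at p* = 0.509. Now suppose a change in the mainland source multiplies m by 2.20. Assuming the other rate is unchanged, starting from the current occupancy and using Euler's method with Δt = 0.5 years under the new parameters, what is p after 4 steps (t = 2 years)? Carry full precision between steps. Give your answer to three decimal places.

Balance m(1−p*) = e·p* gives e = m(1−p*)/p* = 0.767×0.49100/0.50900 = 0.73988.
Starting from p₀ = 0.50900; update p ← p + (dp/dt)·Δt with the new parameters.
p: 0.50900 → 0.73496  (Δp = +0.22596)
p: 0.73496 → 0.68668  (Δp = -0.04827)
p: 0.68668 → 0.69700  (Δp = +0.01031)
p: 0.69700 → 0.69479  (Δp = -0.00220)

0.695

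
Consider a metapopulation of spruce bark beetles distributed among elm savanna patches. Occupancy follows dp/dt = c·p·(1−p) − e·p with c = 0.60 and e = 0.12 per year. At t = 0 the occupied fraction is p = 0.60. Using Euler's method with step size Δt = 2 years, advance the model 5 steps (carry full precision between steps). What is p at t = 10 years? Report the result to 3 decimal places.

0.800

Update rule: p ← p + [c·p·(1−p) − e·p]·Δt with Δt = 2.
p: 0.60000 → 0.74400  (Δp = +0.14400)
p: 0.74400 → 0.79400  (Δp = +0.05000)
p: 0.79400 → 0.79972  (Δp = +0.00572)
p: 0.79972 → 0.79999  (Δp = +0.00027)
p: 0.79999 → 0.80000  (Δp = +0.00001)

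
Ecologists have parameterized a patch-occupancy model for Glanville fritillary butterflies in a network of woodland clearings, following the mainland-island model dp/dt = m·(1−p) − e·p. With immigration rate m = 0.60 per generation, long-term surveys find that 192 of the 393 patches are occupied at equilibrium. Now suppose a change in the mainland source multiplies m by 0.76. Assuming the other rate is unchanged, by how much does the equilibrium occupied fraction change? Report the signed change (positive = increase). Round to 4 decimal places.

Observed p* = 192/393 = 0.48855.
Balance m(1−p*) = e·p* gives e = m(1−p*)/p* = 0.60×0.51145/0.48855 = 0.62812.
New p* = m/(m+e) = 0.45600/(0.45600+0.62812) = 0.42062.
Δp* = 0.42062 − 0.48855 = -0.06793.

-0.0679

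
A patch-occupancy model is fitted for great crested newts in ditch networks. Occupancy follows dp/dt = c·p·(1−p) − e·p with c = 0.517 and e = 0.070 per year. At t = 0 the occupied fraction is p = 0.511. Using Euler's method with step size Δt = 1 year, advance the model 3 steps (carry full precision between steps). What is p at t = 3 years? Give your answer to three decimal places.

Update rule: p ← p + [c·p·(1−p) − e·p]·Δt with Δt = 1.
step 1: Δp = +0.09342, p = 0.60442
step 2: Δp = +0.08130, p = 0.68572
step 3: Δp = +0.06342, p = 0.74914

0.749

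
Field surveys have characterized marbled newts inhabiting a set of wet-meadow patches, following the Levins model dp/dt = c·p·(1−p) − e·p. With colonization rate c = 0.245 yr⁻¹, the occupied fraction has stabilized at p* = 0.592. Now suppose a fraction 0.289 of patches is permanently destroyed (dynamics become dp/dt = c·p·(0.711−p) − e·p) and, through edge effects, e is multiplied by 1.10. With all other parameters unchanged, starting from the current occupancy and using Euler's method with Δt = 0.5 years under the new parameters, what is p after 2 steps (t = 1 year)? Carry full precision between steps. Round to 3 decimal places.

0.547

Balance c(1−p*) = e gives e = 0.245×(1 − 0.59200) = 0.09996.
Starting from p₀ = 0.59200; update p ← p + (dp/dt)·Δt with the new parameters.
  1  |  dp/dt·Δt = -0.023917  |  p_1 = 0.568083
  2  |  dp/dt·Δt = -0.021286  |  p_2 = 0.546796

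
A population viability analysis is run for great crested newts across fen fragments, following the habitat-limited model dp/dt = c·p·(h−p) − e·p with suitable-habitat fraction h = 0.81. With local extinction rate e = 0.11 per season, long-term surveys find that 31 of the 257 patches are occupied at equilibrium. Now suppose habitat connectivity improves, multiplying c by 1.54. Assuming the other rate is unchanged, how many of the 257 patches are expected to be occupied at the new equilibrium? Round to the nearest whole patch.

93

Observed p* = 31/257 = 0.12062.
Balance c(h−p*) = e gives c = e/(0.81 − 0.12062) = 0.11/0.68938 = 0.15956.
New p* = 0.81 − e/c = 0.81 − 0.11000/0.24572 = 0.36234.
Expected occupied = 257 × 0.36234 = 93.12 ≈ 93.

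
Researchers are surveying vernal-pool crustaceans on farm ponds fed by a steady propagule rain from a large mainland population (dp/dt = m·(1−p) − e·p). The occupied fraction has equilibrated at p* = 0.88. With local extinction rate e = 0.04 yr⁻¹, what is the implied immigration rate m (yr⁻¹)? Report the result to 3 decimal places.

At equilibrium m(1−p*) = e·p*, so m = e·p*/(1−p*).
m = 0.04 × 0.88 / 0.1200 = 0.0352/0.1200 = 0.2933.

0.293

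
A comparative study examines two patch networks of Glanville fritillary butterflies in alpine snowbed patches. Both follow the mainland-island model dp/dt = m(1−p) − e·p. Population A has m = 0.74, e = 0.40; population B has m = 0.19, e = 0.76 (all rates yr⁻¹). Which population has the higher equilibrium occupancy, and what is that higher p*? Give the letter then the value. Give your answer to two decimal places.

A, 0.65

A: p*_A = m/(m+e) = 0.74/1.1400 = 0.6491.
B: p*_B = 0.19/0.9500 = 0.2000.
A is higher at 0.6491.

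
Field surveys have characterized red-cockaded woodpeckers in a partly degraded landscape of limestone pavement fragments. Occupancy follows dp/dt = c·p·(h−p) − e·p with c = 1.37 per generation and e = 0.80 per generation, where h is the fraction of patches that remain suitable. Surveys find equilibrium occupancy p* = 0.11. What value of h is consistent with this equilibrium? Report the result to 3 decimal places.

At equilibrium c(h−p*) = e, so h = p* + e/c.
h = 0.11 + 0.80/1.37 = 0.11 + 0.5839 = 0.6939.

0.694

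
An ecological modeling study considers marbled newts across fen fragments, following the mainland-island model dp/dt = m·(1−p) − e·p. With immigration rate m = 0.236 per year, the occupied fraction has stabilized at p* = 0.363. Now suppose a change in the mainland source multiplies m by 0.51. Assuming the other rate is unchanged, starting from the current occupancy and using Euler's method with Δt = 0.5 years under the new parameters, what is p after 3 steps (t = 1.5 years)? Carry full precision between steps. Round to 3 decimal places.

0.279

Balance m(1−p*) = e·p* gives e = m(1−p*)/p* = 0.236×0.63700/0.36300 = 0.41414.
Starting from p₀ = 0.36300; update p ← p + (dp/dt)·Δt with the new parameters.
t = 0.5: p = 0.36300 + (-0.03683) = 0.32617
t = 1: p = 0.32617 + (-0.02699) = 0.29918
t = 1.5: p = 0.29918 + (-0.01978) = 0.27940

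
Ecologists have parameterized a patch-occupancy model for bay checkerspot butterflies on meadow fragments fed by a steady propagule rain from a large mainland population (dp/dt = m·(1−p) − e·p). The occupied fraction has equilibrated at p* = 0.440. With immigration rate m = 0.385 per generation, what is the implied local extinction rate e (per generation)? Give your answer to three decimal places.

0.490

At equilibrium m(1−p*) = e·p*, so e = m(1−p*)/p*.
e = 0.385 × 0.5600 / 0.440 = 0.4900.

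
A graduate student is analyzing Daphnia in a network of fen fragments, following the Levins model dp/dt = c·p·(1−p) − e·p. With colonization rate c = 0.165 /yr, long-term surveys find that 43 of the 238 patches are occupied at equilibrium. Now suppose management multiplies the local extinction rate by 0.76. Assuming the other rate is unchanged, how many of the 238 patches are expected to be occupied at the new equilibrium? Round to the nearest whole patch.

90

Observed p* = 43/238 = 0.18067.
Balance c(1−p*) = e gives e = 0.165×(1 − 0.18067) = 0.13519.
New p* = 1 − e/c = 1 − 0.10274/0.16500 = 0.37733.
Expected occupied = 238 × 0.37733 = 89.80 ≈ 90.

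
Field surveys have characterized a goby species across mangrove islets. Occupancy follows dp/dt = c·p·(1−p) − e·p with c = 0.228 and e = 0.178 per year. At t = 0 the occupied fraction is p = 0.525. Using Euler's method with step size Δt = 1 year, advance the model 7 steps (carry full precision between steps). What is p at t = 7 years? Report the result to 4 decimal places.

Update rule: p ← p + [c·p·(1−p) − e·p]·Δt with Δt = 1.
p: 0.52500 → 0.48841  (Δp = -0.03659)
p: 0.48841 → 0.45844  (Δp = -0.02997)
p: 0.45844 → 0.43344  (Δp = -0.02500)
p: 0.43344 → 0.41228  (Δp = -0.02116)
p: 0.41228 → 0.39414  (Δp = -0.01814)
p: 0.39414 → 0.37843  (Δp = -0.01571)
p: 0.37843 → 0.36470  (Δp = -0.01373)

0.3647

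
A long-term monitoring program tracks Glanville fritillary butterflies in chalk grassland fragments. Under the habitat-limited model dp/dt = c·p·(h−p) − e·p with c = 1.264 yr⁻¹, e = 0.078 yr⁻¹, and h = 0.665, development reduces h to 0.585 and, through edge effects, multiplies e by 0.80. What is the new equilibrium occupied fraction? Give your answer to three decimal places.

0.536

Before: p* = h − e/c = 0.665 − 0.078/1.264 = 0.665 − 0.0617 = 0.6033.
After: c = 1.264, e = 0.0624, h = 0.585; p* = 0.585 − 0.0624/1.264 = 0.5356.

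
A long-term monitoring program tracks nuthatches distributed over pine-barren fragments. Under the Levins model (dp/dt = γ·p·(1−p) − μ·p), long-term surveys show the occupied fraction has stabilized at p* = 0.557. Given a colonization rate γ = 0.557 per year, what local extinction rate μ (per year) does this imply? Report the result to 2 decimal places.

At equilibrium γ(1−p*) = μ.
μ = 0.557 × (1 − 0.557) = 0.557 × 0.4430 = 0.2468.

0.25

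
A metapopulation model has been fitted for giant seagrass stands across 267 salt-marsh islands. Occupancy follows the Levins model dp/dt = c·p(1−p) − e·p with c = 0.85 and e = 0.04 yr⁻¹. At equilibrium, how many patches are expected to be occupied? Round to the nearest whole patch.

254

p* = 1 − e/c = 1 − 0.04/0.85 = 0.9529.
Expected occupied patches = N × p* = 267 × 0.9529 = 254.44 ≈ 254.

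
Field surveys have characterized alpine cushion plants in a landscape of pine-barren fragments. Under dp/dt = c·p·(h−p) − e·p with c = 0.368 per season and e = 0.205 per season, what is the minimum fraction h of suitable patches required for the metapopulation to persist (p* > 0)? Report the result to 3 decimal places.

p* = h − e/c is positive only when h > e/c.
h_min = e/c = 0.205/0.368 = 0.5571.

0.557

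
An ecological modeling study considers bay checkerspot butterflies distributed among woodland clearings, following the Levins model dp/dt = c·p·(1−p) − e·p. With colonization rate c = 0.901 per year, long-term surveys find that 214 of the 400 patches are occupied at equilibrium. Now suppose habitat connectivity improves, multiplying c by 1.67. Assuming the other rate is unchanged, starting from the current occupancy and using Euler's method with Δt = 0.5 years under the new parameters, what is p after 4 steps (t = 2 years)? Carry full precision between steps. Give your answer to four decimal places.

Observed p* = 214/400 = 0.53500.
Balance c(1−p*) = e gives e = 0.901×(1 − 0.53500) = 0.41896.
Starting from p₀ = 0.53500; update p ← p + (dp/dt)·Δt with the new parameters.
t = 0.5: p = 0.53500 + (+0.07509) = 0.61009
t = 1: p = 0.61009 + (+0.05116) = 0.66125
t = 1.5: p = 0.66125 + (+0.03000) = 0.69125
t = 2: p = 0.69125 + (+0.01576) = 0.70701

0.7070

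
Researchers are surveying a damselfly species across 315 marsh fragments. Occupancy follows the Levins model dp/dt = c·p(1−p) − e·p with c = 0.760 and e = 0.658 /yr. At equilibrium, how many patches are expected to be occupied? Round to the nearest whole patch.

p* = 1 − e/c = 1 − 0.658/0.760 = 0.1342.
Expected occupied patches = N × p* = 315 × 0.1342 = 42.28 ≈ 42.

42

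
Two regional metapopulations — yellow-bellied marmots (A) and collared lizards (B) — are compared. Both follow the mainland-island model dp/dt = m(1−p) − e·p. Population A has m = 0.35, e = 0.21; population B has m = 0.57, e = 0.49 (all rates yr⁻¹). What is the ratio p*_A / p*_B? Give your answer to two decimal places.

A: p*_A = m/(m+e) = 0.35/0.5600 = 0.6250.
B: p*_B = 0.57/1.0600 = 0.5377.
p*_A / p*_B = 0.6250/0.5377 = 1.1623.

1.16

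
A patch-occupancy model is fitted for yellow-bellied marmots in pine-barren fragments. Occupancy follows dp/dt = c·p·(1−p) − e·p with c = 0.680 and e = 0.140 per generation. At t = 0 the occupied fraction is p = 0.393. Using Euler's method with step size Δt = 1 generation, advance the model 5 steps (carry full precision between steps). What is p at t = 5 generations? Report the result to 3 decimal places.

0.763

Update rule: p ← p + [c·p·(1−p) − e·p]·Δt with Δt = 1.
step 1: Δp = +0.10719, p = 0.50019
step 2: Δp = +0.09997, p = 0.60017
step 3: Δp = +0.07915, p = 0.67932
step 4: Δp = +0.05303, p = 0.73235
step 5: Δp = +0.03076, p = 0.76311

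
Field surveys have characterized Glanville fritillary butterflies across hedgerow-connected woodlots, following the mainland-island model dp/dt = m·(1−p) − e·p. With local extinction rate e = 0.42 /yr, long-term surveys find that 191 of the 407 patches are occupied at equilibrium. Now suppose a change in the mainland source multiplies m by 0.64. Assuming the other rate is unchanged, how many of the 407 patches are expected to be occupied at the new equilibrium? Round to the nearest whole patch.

Observed p* = 191/407 = 0.46929.
Balance m(1−p*) = e·p* gives m = e·p*/(1−p*) = 0.42×0.46929/0.53071 = 0.37139.
New p* = m/(m+e) = 0.23769/(0.23769+0.42000) = 0.36140.
Expected occupied = 407 × 0.36140 = 147.09 ≈ 147.

147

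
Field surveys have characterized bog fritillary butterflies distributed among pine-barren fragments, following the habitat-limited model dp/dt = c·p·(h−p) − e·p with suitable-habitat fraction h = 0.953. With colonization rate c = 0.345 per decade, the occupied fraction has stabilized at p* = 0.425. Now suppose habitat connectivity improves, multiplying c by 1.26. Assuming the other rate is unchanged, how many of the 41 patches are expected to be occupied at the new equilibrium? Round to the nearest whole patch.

22

Balance c(h−p*) = e gives e = 0.345×(0.953 − 0.42500) = 0.18216.
New p* = 0.953 − e/c = 0.953 − 0.18216/0.43470 = 0.53395.
Expected occupied = 41 × 0.53395 = 21.89 ≈ 22.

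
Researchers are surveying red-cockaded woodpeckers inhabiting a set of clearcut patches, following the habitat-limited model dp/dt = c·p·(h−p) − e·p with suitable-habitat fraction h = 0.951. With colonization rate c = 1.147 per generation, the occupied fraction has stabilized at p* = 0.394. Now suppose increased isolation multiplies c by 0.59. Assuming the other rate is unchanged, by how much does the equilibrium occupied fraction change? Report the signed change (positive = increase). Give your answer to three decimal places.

Balance c(h−p*) = e gives e = 1.147×(0.951 − 0.39400) = 0.63888.
New p* = 0.951 − e/c = 0.951 − 0.63888/0.67673 = 0.00693.
Δp* = 0.00693 − 0.39400 = -0.38707.

-0.387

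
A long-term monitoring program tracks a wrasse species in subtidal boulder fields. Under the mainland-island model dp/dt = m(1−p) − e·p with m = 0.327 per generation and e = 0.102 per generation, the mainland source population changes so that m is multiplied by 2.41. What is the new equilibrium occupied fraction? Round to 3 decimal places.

0.885

Before: p* = 0.327/(0.327+0.102) = 0.7622.
After: m = 0.78807, e = 0.102; p* = 0.78807/0.8901 = 0.8854.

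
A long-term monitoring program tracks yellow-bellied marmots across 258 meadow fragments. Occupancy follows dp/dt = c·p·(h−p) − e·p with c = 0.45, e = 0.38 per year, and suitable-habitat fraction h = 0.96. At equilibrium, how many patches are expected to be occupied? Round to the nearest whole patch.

30

p* = h − e/c = 0.96 − 0.8444 = 0.1156.
Expected occupied patches = N × p* = 258 × 0.1156 = 29.81 ≈ 30.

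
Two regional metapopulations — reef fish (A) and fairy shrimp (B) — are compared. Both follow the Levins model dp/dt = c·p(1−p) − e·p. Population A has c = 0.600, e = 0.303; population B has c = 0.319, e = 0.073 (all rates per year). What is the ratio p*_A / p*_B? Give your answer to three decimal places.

A: p*_A = 1 − 0.303/0.600 = 0.4950.
B: p*_B = 1 − 0.073/0.319 = 0.7712.
p*_A / p*_B = 0.4950/0.7712 = 0.6419.

0.642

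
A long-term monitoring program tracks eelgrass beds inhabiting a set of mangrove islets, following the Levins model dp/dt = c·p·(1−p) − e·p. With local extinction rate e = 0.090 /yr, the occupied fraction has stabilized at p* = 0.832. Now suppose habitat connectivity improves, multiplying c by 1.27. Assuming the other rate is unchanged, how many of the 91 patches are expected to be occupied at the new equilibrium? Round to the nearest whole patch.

Balance c(1−p*) = e gives c = e/(1 − 0.83200) = 0.090/0.16800 = 0.53571.
New p* = 1 − e/c = 1 − 0.09000/0.68035 = 0.86772.
Expected occupied = 91 × 0.86772 = 78.96 ≈ 79.

79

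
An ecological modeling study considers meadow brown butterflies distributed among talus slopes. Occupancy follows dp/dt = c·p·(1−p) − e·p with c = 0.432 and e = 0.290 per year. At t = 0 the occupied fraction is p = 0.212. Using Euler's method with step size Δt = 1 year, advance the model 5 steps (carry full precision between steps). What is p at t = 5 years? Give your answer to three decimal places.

Update rule: p ← p + [c·p·(1−p) − e·p]·Δt with Δt = 1.
t = 1: p = 0.21200 + (+0.01069) = 0.22269
t = 2: p = 0.22269 + (+0.01020) = 0.23289
t = 3: p = 0.23289 + (+0.00964) = 0.24253
t = 4: p = 0.24253 + (+0.00903) = 0.25156
t = 5: p = 0.25156 + (+0.00838) = 0.25994

0.260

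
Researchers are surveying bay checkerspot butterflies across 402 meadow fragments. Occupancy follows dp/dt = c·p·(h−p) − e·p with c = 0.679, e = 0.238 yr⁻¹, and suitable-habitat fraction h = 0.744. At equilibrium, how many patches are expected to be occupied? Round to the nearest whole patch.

158

p* = h − e/c = 0.744 − 0.3505 = 0.3935.
Expected occupied patches = N × p* = 402 × 0.3935 = 158.18 ≈ 158.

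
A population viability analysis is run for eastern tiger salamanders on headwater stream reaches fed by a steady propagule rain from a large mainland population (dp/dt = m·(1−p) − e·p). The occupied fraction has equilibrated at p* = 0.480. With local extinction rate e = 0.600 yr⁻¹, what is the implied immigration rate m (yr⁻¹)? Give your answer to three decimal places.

At equilibrium m(1−p*) = e·p*, so m = e·p*/(1−p*).
m = 0.600 × 0.480 / 0.5200 = 0.2880/0.5200 = 0.5538.

0.554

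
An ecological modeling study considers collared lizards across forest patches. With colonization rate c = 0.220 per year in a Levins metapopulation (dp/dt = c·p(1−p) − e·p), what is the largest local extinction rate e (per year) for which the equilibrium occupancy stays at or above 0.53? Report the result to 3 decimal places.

1 − e/c ≥ 0.53 ⇒ e ≤ c(1 − 0.53) = 0.220 × 0.4700.
e_max = 0.1034.

0.103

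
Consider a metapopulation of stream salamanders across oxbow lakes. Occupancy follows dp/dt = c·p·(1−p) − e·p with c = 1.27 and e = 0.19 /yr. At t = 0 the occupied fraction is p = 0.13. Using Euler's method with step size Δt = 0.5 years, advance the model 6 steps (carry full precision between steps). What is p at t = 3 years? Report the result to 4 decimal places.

0.6906

Update rule: p ← p + [c·p·(1−p) − e·p]·Δt with Δt = 0.5.
p: 0.13000 → 0.18947  (Δp = +0.05947)
p: 0.18947 → 0.26899  (Δp = +0.07952)
p: 0.26899 → 0.36829  (Δp = +0.09931)
p: 0.36829 → 0.48104  (Δp = +0.11275)
p: 0.48104 → 0.59386  (Δp = +0.11282)
p: 0.59386 → 0.69060  (Δp = +0.09674)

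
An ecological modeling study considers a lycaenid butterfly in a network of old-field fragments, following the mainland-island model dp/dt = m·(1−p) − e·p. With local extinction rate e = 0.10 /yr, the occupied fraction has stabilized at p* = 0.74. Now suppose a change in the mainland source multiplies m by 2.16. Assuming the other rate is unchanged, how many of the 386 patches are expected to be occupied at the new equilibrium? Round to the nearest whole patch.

332

Balance m(1−p*) = e·p* gives m = e·p*/(1−p*) = 0.10×0.74000/0.26000 = 0.28462.
New p* = m/(m+e) = 0.61478/(0.61478+0.10000) = 0.86010.
Expected occupied = 386 × 0.86010 = 332.00 ≈ 332.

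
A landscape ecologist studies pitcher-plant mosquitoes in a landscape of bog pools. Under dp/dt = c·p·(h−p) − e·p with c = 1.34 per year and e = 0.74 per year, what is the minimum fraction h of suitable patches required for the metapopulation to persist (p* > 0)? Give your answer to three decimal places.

0.552

p* = h − e/c is positive only when h > e/c.
h_min = e/c = 0.74/1.34 = 0.5522.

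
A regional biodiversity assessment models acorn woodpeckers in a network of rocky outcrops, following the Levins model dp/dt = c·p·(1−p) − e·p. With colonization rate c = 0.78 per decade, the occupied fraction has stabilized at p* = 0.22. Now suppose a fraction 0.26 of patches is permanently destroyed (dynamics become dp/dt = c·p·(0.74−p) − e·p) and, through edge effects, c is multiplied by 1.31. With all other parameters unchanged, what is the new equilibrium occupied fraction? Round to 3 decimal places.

Balance c(1−p*) = e gives e = 0.78×(1 − 0.22000) = 0.60840.
New p* = 0.74 − e/c = 0.74 − 0.60840/1.02180 = 0.14458.

0.145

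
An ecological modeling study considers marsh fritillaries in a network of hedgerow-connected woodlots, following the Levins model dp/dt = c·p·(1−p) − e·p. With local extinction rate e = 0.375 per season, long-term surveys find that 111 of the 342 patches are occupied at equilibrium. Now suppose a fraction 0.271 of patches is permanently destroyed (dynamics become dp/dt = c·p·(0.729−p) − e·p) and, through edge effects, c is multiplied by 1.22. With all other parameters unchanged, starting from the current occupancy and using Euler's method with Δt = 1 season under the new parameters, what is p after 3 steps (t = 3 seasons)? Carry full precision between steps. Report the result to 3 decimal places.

Observed p* = 111/342 = 0.32456.
Balance c(1−p*) = e gives c = e/(1 − 0.32456) = 0.375/0.67544 = 0.55519.
Starting from p₀ = 0.32456; update p ← p + (dp/dt)·Δt with the new parameters.
p: 0.32456 → 0.29176  (Δp = -0.03280)
p: 0.29176 → 0.26876  (Δp = -0.02300)
p: 0.26876 → 0.25176  (Δp = -0.01700)

0.252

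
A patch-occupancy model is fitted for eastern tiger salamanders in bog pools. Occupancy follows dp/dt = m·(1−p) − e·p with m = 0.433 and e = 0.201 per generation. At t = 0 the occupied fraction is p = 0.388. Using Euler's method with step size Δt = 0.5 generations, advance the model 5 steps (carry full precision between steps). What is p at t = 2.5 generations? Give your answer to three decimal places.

Update rule: p ← p + [m·(1−p) − e·p]·Δt with Δt = 0.5.
  1  |  dp/dt·Δt = +0.093504  |  p_1 = 0.481504
  2  |  dp/dt·Δt = +0.063863  |  p_2 = 0.545367
  3  |  dp/dt·Δt = +0.043619  |  p_3 = 0.588986
  4  |  dp/dt·Δt = +0.029791  |  p_4 = 0.618777
  5  |  dp/dt·Δt = +0.020348  |  p_5 = 0.639125

0.639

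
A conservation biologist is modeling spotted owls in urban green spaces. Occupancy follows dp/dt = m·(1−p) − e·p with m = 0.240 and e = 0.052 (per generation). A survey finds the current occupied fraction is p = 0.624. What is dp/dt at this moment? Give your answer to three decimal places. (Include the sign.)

0.058

Colonization term: m·(1−p) = 0.240×0.3760 = 0.09024.
Extinction term: e·p = 0.03245.
dp/dt = 0.09024 − 0.03245 = 0.05779.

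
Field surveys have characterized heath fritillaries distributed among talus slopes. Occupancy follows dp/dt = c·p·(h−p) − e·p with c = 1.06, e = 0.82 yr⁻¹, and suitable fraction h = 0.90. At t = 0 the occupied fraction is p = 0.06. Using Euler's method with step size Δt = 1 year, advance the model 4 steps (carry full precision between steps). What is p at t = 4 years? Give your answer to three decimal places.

Update rule: p ← p + [c·p·(h−p) − e·p]·Δt with Δt = 1.
t = 1: p = 0.06000 + (+0.00422) = 0.06422
t = 2: p = 0.06422 + (+0.00423) = 0.06846
t = 3: p = 0.06846 + (+0.00421) = 0.07266
t = 4: p = 0.07266 + (+0.00414) = 0.07680

0.077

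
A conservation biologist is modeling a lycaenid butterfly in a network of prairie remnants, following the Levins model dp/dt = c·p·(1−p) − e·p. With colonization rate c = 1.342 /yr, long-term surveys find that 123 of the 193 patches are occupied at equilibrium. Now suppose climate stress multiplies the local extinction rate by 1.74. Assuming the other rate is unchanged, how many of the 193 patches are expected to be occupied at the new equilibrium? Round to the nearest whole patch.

Observed p* = 123/193 = 0.63731.
Balance c(1−p*) = e gives e = 1.342×(1 − 0.63731) = 0.48673.
New p* = 1 − e/c = 1 − 0.84691/1.34200 = 0.36892.
Expected occupied = 193 × 0.36892 = 71.20 ≈ 71.

71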